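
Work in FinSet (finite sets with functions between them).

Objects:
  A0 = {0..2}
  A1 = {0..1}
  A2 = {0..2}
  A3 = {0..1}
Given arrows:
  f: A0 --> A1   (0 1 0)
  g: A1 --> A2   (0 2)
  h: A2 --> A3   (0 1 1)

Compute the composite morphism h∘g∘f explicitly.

Answer: (0 1 0)

Derivation:
  0 f-->0 g-->0 h-->0
  1 f-->1 g-->2 h-->1
  2 f-->0 g-->0 h-->0
result: (0 1 0)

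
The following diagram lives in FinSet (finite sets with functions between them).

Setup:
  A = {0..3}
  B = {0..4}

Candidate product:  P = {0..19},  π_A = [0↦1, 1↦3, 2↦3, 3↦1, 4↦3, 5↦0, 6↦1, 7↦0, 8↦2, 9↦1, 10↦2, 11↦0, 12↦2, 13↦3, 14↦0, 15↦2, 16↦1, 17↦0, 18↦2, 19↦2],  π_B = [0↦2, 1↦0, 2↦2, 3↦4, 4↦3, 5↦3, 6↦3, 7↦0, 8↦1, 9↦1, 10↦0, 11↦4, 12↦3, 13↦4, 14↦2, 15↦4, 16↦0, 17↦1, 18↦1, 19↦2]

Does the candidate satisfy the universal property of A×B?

|A|·|B| = 4·5 = 20;  |P| = 20
Check the pairing map k ↦ (π_A(k), π_B(k)):
  0 ↦ (1,2)
  1 ↦ (3,0)
  2 ↦ (3,2)
  3 ↦ (1,4)
  4 ↦ (3,3)
  5 ↦ (0,3)
  6 ↦ (1,3)
  7 ↦ (0,0)
  8 ↦ (2,1)
  9 ↦ (1,1)
  10 ↦ (2,0)
  11 ↦ (0,4)
  12 ↦ (2,3)
  13 ↦ (3,4)
  14 ↦ (0,2)
  15 ↦ (2,4)
  16 ↦ (1,0)
  17 ↦ (0,1)
  18 ↦ (2,1)  ✗ repeats pair of k=8
  19 ↦ (2,2)
distinct pairs in image: 19 / 20 needed
  → (2,1) hit at k=8 and k=18

Answer: NOT A VALID PRODUCT — duplicate pair at indices 8,18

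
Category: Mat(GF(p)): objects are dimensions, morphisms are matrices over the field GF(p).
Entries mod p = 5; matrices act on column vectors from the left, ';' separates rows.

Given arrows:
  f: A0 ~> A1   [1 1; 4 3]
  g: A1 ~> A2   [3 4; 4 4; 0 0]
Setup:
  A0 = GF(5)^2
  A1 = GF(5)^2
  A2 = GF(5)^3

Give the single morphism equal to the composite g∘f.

Answer: [4 0; 0 1; 0 0]

Derivation:
  e0=⟨1,0⟩ f~>⟨1,4⟩ g~>⟨4,0,0⟩
  e1=⟨0,1⟩ f~>⟨1,3⟩ g~>⟨0,1,0⟩
result: [4 0; 0 1; 0 0]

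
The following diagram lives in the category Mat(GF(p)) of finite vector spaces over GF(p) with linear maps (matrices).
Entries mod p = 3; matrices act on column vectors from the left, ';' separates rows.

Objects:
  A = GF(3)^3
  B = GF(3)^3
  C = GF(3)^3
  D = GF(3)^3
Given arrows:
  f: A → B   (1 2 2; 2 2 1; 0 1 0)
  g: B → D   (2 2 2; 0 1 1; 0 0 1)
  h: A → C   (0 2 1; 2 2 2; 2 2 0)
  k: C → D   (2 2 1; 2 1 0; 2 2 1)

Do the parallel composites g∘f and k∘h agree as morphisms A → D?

Path 1 = f;g:
  e0=[1,0,0] f→[1,2,0] g→[0,2,0]
  e1=[0,1,0] f→[2,2,1] g→[1,0,1]
  e2=[0,0,1] f→[2,1,0] g→[0,1,0]
  ⟦path⟧₁ = (0 1 0; 2 0 1; 0 1 0)
Path 2 = h;k:
  e0=[1,0,0] h→[0,2,2] k→[0,2,0]
  e1=[0,1,0] h→[2,2,2] k→[1,0,1]
  e2=[0,0,1] h→[1,2,0] k→[0,1,0]
  ⟦path⟧₂ = (0 1 0; 2 0 1; 0 1 0)
Equal? equal; square commutes

Answer: COMMUTES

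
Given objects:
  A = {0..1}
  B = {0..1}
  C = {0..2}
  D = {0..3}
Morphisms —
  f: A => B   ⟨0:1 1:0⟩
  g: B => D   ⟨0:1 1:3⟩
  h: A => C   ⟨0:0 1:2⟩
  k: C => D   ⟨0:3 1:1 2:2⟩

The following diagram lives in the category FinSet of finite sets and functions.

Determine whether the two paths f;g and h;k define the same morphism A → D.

Path 1 = f;g:
  0 f=>1 g=>3
  1 f=>0 g=>1
  result₁ = ⟨0:3 1:1⟩
Path 2 = h;k:
  0 h=>0 k=>3
  1 h=>2 k=>2
  result₂ = ⟨0:3 1:2⟩
Equal? distinct morphisms ✗

Answer: DOES NOT COMMUTE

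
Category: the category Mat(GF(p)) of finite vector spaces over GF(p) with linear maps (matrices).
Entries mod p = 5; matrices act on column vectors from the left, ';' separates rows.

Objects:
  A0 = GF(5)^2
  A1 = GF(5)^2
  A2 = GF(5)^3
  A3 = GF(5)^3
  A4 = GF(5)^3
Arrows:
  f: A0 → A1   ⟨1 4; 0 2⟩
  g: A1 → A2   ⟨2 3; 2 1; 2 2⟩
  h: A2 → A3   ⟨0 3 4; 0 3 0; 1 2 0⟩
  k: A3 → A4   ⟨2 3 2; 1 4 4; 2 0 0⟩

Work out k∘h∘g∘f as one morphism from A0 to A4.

  e0=(1,0) f→(1,0) g→(2,2,2) h→(4,1,1) k→(3,2,3)
  e1=(0,1) f→(4,2) g→(4,0,2) h→(3,0,4) k→(4,4,1)
composite: ⟨3 4; 2 4; 3 1⟩

Answer: ⟨3 4; 2 4; 3 1⟩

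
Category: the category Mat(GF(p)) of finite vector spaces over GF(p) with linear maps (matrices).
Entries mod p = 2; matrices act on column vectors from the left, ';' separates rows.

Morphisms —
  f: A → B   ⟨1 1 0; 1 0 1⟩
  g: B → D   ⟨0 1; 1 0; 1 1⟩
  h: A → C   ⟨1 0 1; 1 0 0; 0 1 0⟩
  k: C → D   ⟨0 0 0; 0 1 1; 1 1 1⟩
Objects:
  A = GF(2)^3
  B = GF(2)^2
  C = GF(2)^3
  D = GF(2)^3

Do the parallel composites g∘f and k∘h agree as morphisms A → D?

Answer: DOES NOT COMMUTE

Derivation:
1) trace f;g:
  e0=⟨1,0,0⟩ f→⟨1,1⟩ g→⟨1,1,0⟩
  e1=⟨0,1,0⟩ f→⟨1,0⟩ g→⟨0,1,1⟩
  e2=⟨0,0,1⟩ f→⟨0,1⟩ g→⟨1,0,1⟩
  result₁ = ⟨1 0 1; 1 1 0; 0 1 1⟩
2) trace h;k:
  e0=⟨1,0,0⟩ h→⟨1,1,0⟩ k→⟨0,1,0⟩
  e1=⟨0,1,0⟩ h→⟨0,0,1⟩ k→⟨0,1,1⟩
  e2=⟨0,0,1⟩ h→⟨1,0,0⟩ k→⟨0,0,1⟩
  result₂ = ⟨0 0 0; 1 1 0; 0 1 1⟩
Equal? distinct morphisms ✗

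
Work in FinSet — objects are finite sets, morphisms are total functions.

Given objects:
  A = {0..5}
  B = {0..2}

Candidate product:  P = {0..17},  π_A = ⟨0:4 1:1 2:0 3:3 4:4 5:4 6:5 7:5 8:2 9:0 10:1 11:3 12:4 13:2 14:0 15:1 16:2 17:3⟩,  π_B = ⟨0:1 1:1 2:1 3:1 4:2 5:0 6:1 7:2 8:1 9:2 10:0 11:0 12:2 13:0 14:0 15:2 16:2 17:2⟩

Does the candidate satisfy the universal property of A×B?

|A|·|B| = 6·3 = 18;  |P| = 18
Check the pairing map k ↦ (π_A(k), π_B(k)):
  0 : (4,1)
  1 : (1,1)
  2 : (0,1)
  3 : (3,1)
  4 : (4,2)
  5 : (4,0)
  6 : (5,1)
  7 : (5,2)
  8 : (2,1)
  9 : (0,2)
  10 : (1,0)
  11 : (3,0)
  12 : (4,2)  ✗ repeats pair of k=4
  13 : (2,0)
  14 : (0,0)
  15 : (1,2)
  16 : (2,2)
  17 : (3,2)
distinct pairs in image: 17 / 18 needed
  → (4,2) hit at k=4 and k=12

Answer: NOT A VALID PRODUCT — duplicate pair at indices 4,12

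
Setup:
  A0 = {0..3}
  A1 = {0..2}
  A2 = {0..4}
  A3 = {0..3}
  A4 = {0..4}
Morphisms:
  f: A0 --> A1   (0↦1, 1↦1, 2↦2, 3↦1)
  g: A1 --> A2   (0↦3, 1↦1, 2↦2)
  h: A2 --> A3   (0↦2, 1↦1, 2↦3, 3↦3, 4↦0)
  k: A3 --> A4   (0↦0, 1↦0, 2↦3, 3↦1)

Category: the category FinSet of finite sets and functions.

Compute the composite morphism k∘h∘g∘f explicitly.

Answer: (0↦0, 1↦0, 2↦1, 3↦0)

Work:
  0 f-->1 g-->1 h-->1 k-->0
  1 f-->1 g-->1 h-->1 k-->0
  2 f-->2 g-->2 h-->3 k-->1
  3 f-->1 g-->1 h-->1 k-->0
⟦path⟧: (0↦0, 1↦0, 2↦1, 3↦0)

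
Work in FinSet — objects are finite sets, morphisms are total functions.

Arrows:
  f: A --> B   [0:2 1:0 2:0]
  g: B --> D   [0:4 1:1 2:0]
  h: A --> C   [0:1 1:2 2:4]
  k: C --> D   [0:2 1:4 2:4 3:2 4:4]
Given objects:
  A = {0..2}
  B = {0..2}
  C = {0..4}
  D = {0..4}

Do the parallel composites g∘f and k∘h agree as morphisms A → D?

1) trace f;g:
  0 f-->2 g-->0
  1 f-->0 g-->4
  2 f-->0 g-->4
  result₁ = [0:0 1:4 2:4]
2) trace h;k:
  0 h-->1 k-->4
  1 h-->2 k-->4
  2 h-->4 k-->4
  result₂ = [0:4 1:4 2:4]
Equal? NO — does not commute

Answer: DOES NOT COMMUTE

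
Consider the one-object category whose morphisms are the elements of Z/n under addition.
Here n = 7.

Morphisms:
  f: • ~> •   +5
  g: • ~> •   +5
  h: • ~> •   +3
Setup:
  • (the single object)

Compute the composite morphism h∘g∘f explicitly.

  0 +5≡5 +5≡3 +3≡6  (mod 7)
⟦path⟧: +6

Answer: +6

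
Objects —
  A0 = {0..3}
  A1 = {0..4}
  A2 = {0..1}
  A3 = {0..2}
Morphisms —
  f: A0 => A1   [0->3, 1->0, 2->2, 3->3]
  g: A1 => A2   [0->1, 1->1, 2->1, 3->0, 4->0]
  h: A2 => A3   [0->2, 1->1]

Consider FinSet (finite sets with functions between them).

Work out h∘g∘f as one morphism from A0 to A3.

Answer: [0->2, 1->1, 2->1, 3->2]

Trace:
  0 f=>3 g=>0 h=>2
  1 f=>0 g=>1 h=>1
  2 f=>2 g=>1 h=>1
  3 f=>3 g=>0 h=>2
result: [0->2, 1->1, 2->1, 3->2]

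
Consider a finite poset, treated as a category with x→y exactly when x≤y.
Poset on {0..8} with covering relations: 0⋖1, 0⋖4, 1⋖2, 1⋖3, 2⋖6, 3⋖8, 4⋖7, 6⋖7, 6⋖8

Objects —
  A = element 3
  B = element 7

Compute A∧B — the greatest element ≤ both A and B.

Answer: A∧B = 1

Derivation:
Common predecessors of 3,7: {0,1}
  0 ⊑ 1
  1 ⊑ 1
glb = 1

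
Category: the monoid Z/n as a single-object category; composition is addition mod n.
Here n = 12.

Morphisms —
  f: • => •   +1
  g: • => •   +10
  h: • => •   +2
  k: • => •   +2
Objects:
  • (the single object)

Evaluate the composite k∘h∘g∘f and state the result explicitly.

Answer: +3

Trace:
  0 +1≡1 +10≡11 +2≡1 +2≡3  (mod 12)
⟦path⟧: +3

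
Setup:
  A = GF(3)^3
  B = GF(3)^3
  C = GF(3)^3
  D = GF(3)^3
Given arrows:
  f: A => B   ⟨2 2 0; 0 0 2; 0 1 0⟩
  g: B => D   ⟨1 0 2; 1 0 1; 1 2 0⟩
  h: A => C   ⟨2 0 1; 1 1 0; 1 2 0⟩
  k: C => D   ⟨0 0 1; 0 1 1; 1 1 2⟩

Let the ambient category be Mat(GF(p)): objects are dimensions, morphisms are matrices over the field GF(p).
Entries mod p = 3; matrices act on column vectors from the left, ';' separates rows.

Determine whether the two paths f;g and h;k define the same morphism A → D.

Path 1 = f;g:
  e0=⟨1,0,0⟩ f=>⟨2,0,0⟩ g=>⟨2,2,2⟩
  e1=⟨0,1,0⟩ f=>⟨2,0,1⟩ g=>⟨1,0,2⟩
  e2=⟨0,0,1⟩ f=>⟨0,2,0⟩ g=>⟨0,0,1⟩
  result₁ = ⟨2 1 0; 2 0 0; 2 2 1⟩
Path 2 = h;k:
  e0=⟨1,0,0⟩ h=>⟨2,1,1⟩ k=>⟨1,2,2⟩
  e1=⟨0,1,0⟩ h=>⟨0,1,2⟩ k=>⟨2,0,2⟩
  e2=⟨0,0,1⟩ h=>⟨1,0,0⟩ k=>⟨0,0,1⟩
  result₂ = ⟨1 2 0; 2 0 0; 2 2 1⟩
Equal? NO — does not commute

Answer: DOES NOT COMMUTE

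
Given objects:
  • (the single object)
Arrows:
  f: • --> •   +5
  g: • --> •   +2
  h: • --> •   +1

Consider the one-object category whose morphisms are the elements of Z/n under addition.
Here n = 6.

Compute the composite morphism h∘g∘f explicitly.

  0 +5≡5 +2≡1 +1≡2  (mod 6)
⟦path⟧: +2

Answer: +2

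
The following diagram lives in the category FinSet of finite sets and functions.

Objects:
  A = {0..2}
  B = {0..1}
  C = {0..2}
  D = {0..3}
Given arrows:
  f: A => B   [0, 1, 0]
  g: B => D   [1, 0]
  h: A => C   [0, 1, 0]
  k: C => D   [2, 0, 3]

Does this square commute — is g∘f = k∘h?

Answer: DOES NOT COMMUTE

Work:
1) trace f;g:
  0 f=>0 g=>1
  1 f=>1 g=>0
  2 f=>0 g=>1
  composite₁ = [1, 0, 1]
2) trace h;k:
  0 h=>0 k=>2
  1 h=>1 k=>0
  2 h=>0 k=>2
  composite₂ = [2, 0, 2]
Equal? differ; not commutative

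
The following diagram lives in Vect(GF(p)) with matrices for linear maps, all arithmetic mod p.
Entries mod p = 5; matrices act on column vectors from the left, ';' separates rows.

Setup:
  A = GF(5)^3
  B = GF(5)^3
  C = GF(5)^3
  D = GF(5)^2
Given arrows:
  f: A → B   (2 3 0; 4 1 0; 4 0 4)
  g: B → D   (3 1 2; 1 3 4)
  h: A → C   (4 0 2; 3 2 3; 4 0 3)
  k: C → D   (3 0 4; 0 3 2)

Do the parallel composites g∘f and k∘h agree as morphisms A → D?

Answer: DOES NOT COMMUTE

Work:
Path 1 = f;g:
  e0=[1,0,0] f→[2,4,4] g→[3,0]
  e1=[0,1,0] f→[3,1,0] g→[0,1]
  e2=[0,0,1] f→[0,0,4] g→[3,1]
  result₁ = (3 0 3; 0 1 1)
Path 2 = h;k:
  e0=[1,0,0] h→[4,3,4] k→[3,2]
  e1=[0,1,0] h→[0,2,0] k→[0,1]
  e2=[0,0,1] h→[2,3,3] k→[3,0]
  result₂ = (3 0 3; 2 1 0)
Equal? differ; not commutative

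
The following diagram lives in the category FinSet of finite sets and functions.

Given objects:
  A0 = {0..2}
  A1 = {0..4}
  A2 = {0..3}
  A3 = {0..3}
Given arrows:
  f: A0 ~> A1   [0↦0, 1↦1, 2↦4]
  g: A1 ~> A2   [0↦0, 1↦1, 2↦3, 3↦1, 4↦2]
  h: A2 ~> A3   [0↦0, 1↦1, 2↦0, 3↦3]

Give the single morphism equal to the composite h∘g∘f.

Answer: [0↦0, 1↦1, 2↦0]

Derivation:
  0 f~>0 g~>0 h~>0
  1 f~>1 g~>1 h~>1
  2 f~>4 g~>2 h~>0
result: [0↦0, 1↦1, 2↦0]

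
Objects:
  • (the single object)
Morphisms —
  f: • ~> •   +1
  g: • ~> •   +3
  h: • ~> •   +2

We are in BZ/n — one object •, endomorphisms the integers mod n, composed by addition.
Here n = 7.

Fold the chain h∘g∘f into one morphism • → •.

  0 +1≡1 +3≡4 +2≡6  (mod 7)
⟦path⟧: +6

Answer: +6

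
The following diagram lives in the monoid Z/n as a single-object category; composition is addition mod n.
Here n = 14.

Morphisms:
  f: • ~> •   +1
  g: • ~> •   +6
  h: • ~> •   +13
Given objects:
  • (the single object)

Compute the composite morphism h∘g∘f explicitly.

Answer: +6

Trace:
  0 +1≡1 +6≡7 +13≡6  (mod 14)
composite: +6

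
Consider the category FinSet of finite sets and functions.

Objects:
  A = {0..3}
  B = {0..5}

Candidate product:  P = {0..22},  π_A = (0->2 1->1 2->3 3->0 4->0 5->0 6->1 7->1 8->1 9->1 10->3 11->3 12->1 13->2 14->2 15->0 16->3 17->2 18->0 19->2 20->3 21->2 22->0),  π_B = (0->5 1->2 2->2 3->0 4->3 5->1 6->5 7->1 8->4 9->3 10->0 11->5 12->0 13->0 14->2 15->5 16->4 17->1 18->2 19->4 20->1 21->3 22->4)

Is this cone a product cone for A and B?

Answer: NOT A VALID PRODUCT — |P|=23 ≠ |A|·|B|=24

Derivation:
|A|·|B| = 4·6 = 24;  |P| = 23
  → cardinalities differ; no bijection possible.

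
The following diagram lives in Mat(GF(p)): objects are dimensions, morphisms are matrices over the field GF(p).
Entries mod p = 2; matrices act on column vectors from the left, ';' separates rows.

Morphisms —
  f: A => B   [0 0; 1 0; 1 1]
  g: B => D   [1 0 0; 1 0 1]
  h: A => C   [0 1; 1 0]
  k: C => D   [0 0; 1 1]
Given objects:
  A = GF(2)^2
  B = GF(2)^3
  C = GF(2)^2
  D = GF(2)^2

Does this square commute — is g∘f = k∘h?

Answer: COMMUTES

Trace:
Along f;g (path 1):
  e0=[1,0] f=>[0,1,1] g=>[0,1]
  e1=[0,1] f=>[0,0,1] g=>[0,1]
  result₁ = [0 0; 1 1]
Along h;k (path 2):
  e0=[1,0] h=>[0,1] k=>[0,1]
  e1=[0,1] h=>[1,0] k=>[0,1]
  result₂ = [0 0; 1 1]
Equal? equal; square commutes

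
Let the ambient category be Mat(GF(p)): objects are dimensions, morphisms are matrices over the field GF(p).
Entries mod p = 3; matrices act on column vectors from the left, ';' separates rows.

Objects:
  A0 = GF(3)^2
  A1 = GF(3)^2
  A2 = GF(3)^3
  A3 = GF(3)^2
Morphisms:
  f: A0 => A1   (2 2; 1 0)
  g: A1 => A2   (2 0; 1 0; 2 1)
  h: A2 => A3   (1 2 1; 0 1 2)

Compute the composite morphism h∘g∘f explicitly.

Answer: (1 0; 0 1)

Work:
  e0=⟨1,0⟩ f=>⟨2,1⟩ g=>⟨1,2,2⟩ h=>⟨1,0⟩
  e1=⟨0,1⟩ f=>⟨2,0⟩ g=>⟨1,2,1⟩ h=>⟨0,1⟩
composite: (1 0; 0 1)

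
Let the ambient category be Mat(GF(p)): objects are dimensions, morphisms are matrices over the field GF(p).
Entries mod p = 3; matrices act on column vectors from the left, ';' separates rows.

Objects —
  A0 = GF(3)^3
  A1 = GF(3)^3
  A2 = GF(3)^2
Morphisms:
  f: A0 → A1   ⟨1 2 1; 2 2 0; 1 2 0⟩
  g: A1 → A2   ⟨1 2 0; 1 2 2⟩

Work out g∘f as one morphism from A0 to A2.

Answer: ⟨2 0 1; 1 1 1⟩

Work:
  e0=[1,0,0] f→[1,2,1] g→[2,1]
  e1=[0,1,0] f→[2,2,2] g→[0,1]
  e2=[0,0,1] f→[1,0,0] g→[1,1]
⟦path⟧: ⟨2 0 1; 1 1 1⟩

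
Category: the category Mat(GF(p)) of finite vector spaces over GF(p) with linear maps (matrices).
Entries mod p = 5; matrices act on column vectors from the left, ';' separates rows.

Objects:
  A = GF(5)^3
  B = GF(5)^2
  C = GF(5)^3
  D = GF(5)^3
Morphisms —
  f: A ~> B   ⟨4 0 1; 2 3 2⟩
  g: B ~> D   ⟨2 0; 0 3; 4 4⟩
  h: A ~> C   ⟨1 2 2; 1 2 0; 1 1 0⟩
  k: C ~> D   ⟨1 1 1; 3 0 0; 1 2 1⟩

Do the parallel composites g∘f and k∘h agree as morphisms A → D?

Answer: DOES NOT COMMUTE

Work:
1) trace f;g:
  e0=⟨1,0,0⟩ f~>⟨4,2⟩ g~>⟨3,1,4⟩
  e1=⟨0,1,0⟩ f~>⟨0,3⟩ g~>⟨0,4,2⟩
  e2=⟨0,0,1⟩ f~>⟨1,2⟩ g~>⟨2,1,2⟩
  result₁ = ⟨3 0 2; 1 4 1; 4 2 2⟩
2) trace h;k:
  e0=⟨1,0,0⟩ h~>⟨1,1,1⟩ k~>⟨3,3,4⟩
  e1=⟨0,1,0⟩ h~>⟨2,2,1⟩ k~>⟨0,1,2⟩
  e2=⟨0,0,1⟩ h~>⟨2,0,0⟩ k~>⟨2,1,2⟩
  result₂ = ⟨3 0 2; 3 1 1; 4 2 2⟩
Equal? differ; not commutative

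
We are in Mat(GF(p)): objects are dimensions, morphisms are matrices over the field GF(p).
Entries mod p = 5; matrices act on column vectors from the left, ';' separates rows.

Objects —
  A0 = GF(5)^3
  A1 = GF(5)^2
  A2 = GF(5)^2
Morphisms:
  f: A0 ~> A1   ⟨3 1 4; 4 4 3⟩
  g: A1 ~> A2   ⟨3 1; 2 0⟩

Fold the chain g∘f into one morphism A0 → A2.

  e0=⟨1,0,0⟩ f~>⟨3,4⟩ g~>⟨3,1⟩
  e1=⟨0,1,0⟩ f~>⟨1,4⟩ g~>⟨2,2⟩
  e2=⟨0,0,1⟩ f~>⟨4,3⟩ g~>⟨0,3⟩
result: ⟨3 2 0; 1 2 3⟩

Answer: ⟨3 2 0; 1 2 3⟩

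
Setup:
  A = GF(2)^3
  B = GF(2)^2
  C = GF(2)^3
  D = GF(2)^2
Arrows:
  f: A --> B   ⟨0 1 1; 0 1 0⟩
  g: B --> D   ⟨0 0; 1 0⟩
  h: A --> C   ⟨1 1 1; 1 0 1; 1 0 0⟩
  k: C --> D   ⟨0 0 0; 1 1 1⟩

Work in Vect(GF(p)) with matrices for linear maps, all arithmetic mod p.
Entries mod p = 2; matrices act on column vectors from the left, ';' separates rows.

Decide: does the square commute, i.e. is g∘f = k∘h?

Answer: DOES NOT COMMUTE

Derivation:
1) trace f;g:
  e0=⟨1,0,0⟩ f-->⟨0,0⟩ g-->⟨0,0⟩
  e1=⟨0,1,0⟩ f-->⟨1,1⟩ g-->⟨0,1⟩
  e2=⟨0,0,1⟩ f-->⟨1,0⟩ g-->⟨0,1⟩
  ⟦path⟧₁ = ⟨0 0 0; 0 1 1⟩
2) trace h;k:
  e0=⟨1,0,0⟩ h-->⟨1,1,1⟩ k-->⟨0,1⟩
  e1=⟨0,1,0⟩ h-->⟨1,0,0⟩ k-->⟨0,1⟩
  e2=⟨0,0,1⟩ h-->⟨1,1,0⟩ k-->⟨0,0⟩
  ⟦path⟧₂ = ⟨0 0 0; 1 1 0⟩
Equal? distinct morphisms ✗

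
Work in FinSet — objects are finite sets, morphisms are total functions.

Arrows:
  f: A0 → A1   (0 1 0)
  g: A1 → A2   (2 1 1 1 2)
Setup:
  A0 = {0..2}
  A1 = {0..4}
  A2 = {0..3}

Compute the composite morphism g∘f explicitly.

Answer: (2 1 2)

Work:
  0 f→0 g→2
  1 f→1 g→1
  2 f→0 g→2
result: (2 1 2)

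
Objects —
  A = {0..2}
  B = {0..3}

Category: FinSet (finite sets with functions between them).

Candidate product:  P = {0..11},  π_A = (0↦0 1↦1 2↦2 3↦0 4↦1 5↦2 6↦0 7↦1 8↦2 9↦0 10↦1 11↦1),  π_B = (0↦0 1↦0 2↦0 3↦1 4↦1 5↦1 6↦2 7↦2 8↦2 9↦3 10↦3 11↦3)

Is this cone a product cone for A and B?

|A|·|B| = 3·4 = 12;  |P| = 12
Check the pairing map k ↦ (π_A(k), π_B(k)):
  0 ↦ (0,0)
  1 ↦ (1,0)
  2 ↦ (2,0)
  3 ↦ (0,1)
  4 ↦ (1,1)
  5 ↦ (2,1)
  6 ↦ (0,2)
  7 ↦ (1,2)
  8 ↦ (2,2)
  9 ↦ (0,3)
  10 ↦ (1,3)
  11 ↦ (1,3)  ✗ repeats pair of k=10
distinct pairs in image: 11 / 12 needed
  → (1,3) hit at k=10 and k=11

Answer: NOT A VALID PRODUCT — duplicate pair at indices 10,11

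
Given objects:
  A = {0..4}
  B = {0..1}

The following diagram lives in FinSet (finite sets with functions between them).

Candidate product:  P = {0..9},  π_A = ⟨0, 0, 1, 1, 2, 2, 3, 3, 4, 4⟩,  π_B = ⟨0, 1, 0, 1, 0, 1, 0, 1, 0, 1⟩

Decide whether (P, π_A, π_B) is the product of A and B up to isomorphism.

Answer: VALID PRODUCT

Work:
|A|·|B| = 5·2 = 10;  |P| = 10
Check the pairing map k ↦ (π_A(k), π_B(k)):
  0 ↦ (0,0)
  1 ↦ (0,1)
  2 ↦ (1,0)
  3 ↦ (1,1)
  4 ↦ (2,0)
  5 ↦ (2,1)
  6 ↦ (3,0)
  7 ↦ (3,1)
  8 ↦ (4,0)
  9 ↦ (4,1)
distinct pairs in image: 10 / 10 needed
  → bijection onto A×B; projections well-typed.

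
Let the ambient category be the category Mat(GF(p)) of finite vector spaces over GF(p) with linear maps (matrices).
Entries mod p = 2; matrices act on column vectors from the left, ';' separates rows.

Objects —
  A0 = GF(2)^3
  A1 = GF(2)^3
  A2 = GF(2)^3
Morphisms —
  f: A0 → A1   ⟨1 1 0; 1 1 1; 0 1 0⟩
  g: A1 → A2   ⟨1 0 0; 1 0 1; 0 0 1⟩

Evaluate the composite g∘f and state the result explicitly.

  e0=(1,0,0) f→(1,1,0) g→(1,1,0)
  e1=(0,1,0) f→(1,1,1) g→(1,0,1)
  e2=(0,0,1) f→(0,1,0) g→(0,0,0)
composite: ⟨1 1 0; 1 0 0; 0 1 0⟩

Answer: ⟨1 1 0; 1 0 0; 0 1 0⟩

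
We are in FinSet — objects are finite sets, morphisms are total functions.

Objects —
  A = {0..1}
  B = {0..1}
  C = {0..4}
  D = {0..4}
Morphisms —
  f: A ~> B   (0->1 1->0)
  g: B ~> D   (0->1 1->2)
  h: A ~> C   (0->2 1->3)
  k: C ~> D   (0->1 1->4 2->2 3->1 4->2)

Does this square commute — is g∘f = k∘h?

Answer: COMMUTES

Work:
1) trace f;g:
  0 f~>1 g~>2
  1 f~>0 g~>1
  ⟦path⟧₁ = (0->2 1->1)
2) trace h;k:
  0 h~>2 k~>2
  1 h~>3 k~>1
  ⟦path⟧₂ = (0->2 1->1)
Equal? YES — commutes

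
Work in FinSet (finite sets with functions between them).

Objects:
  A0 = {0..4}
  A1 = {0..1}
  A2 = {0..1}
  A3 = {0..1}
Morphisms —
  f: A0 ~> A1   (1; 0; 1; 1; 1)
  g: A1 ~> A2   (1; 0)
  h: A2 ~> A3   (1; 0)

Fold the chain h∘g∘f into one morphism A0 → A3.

  0 f~>1 g~>0 h~>1
  1 f~>0 g~>1 h~>0
  2 f~>1 g~>0 h~>1
  3 f~>1 g~>0 h~>1
  4 f~>1 g~>0 h~>1
result: (1; 0; 1; 1; 1)

Answer: (1; 0; 1; 1; 1)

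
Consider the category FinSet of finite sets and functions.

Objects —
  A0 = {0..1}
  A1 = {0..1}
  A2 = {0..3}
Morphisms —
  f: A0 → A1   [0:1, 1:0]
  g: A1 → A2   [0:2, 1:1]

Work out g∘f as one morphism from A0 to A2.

Answer: [0:1, 1:2]

Derivation:
  0 f→1 g→1
  1 f→0 g→2
result: [0:1, 1:2]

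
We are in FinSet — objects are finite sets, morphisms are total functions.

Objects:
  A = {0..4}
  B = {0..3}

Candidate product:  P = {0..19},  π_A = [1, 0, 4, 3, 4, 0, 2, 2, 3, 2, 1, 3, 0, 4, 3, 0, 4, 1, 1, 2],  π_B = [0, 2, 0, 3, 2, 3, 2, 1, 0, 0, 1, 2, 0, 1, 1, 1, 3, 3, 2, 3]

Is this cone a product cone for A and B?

|A|·|B| = 5·4 = 20;  |P| = 20
Check the pairing map k ↦ (π_A(k), π_B(k)):
  0 ↦ (1,0)
  1 ↦ (0,2)
  2 ↦ (4,0)
  3 ↦ (3,3)
  4 ↦ (4,2)
  5 ↦ (0,3)
  6 ↦ (2,2)
  7 ↦ (2,1)
  8 ↦ (3,0)
  9 ↦ (2,0)
  10 ↦ (1,1)
  11 ↦ (3,2)
  12 ↦ (0,0)
  13 ↦ (4,1)
  14 ↦ (3,1)
  15 ↦ (0,1)
  16 ↦ (4,3)
  17 ↦ (1,3)
  18 ↦ (1,2)
  19 ↦ (2,3)
distinct pairs in image: 20 / 20 needed
  → bijection onto A×B; projections well-typed.

Answer: VALID PRODUCT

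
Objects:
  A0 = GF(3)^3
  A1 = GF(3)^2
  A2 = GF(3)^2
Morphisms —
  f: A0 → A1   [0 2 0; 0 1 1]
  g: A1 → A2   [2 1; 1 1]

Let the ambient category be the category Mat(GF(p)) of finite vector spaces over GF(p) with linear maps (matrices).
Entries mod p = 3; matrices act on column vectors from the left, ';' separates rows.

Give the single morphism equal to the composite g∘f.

Answer: [0 2 1; 0 0 1]

Trace:
  e0=(1,0,0) f→(0,0) g→(0,0)
  e1=(0,1,0) f→(2,1) g→(2,0)
  e2=(0,0,1) f→(0,1) g→(1,1)
result: [0 2 1; 0 0 1]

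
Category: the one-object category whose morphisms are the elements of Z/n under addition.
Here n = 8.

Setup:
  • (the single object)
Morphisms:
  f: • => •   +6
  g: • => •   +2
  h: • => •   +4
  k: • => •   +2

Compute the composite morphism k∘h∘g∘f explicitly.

  0 +6≡6 +2≡0 +4≡4 +2≡6  (mod 8)
⟦path⟧: +6

Answer: +6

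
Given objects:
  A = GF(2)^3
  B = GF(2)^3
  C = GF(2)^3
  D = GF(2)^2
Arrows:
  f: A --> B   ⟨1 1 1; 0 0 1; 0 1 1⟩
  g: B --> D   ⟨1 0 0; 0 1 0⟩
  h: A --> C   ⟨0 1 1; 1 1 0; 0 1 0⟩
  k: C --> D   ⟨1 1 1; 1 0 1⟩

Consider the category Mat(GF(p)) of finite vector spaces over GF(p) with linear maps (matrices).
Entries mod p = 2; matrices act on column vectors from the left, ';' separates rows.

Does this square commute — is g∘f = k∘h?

Answer: COMMUTES

Derivation:
1) trace f;g:
  e0=(1,0,0) f-->(1,0,0) g-->(1,0)
  e1=(0,1,0) f-->(1,0,1) g-->(1,0)
  e2=(0,0,1) f-->(1,1,1) g-->(1,1)
  result₁ = ⟨1 1 1; 0 0 1⟩
2) trace h;k:
  e0=(1,0,0) h-->(0,1,0) k-->(1,0)
  e1=(0,1,0) h-->(1,1,1) k-->(1,0)
  e2=(0,0,1) h-->(1,0,0) k-->(1,1)
  result₂ = ⟨1 1 1; 0 0 1⟩
Equal? equal; square commutes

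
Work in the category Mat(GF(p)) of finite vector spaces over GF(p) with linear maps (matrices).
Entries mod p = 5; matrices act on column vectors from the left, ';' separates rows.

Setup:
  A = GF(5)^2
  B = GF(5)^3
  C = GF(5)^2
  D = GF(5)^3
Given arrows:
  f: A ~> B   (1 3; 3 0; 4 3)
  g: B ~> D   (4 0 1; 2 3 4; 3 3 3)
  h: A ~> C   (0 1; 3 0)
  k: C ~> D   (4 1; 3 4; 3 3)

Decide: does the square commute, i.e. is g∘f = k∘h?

Answer: DOES NOT COMMUTE

Trace:
1) trace f;g:
  e0=[1,0] f~>[1,3,4] g~>[3,2,4]
  e1=[0,1] f~>[3,0,3] g~>[0,3,3]
  ⟦path⟧₁ = (3 0; 2 3; 4 3)
2) trace h;k:
  e0=[1,0] h~>[0,3] k~>[3,2,4]
  e1=[0,1] h~>[1,0] k~>[4,3,3]
  ⟦path⟧₂ = (3 4; 2 3; 4 3)
Equal? NO — does not commute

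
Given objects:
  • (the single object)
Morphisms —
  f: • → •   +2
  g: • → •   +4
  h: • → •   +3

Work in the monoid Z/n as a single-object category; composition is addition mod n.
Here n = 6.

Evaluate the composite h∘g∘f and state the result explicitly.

Answer: +3

Trace:
  0 +2≡2 +4≡0 +3≡3  (mod 6)
composite: +3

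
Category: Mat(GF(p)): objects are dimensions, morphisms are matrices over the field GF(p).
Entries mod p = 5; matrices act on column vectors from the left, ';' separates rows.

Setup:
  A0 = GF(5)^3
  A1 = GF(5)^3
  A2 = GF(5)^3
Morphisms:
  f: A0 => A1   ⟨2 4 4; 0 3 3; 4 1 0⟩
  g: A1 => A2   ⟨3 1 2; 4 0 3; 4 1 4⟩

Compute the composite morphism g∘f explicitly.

Answer: ⟨4 2 0; 0 4 1; 4 3 4⟩

Trace:
  e0=⟨1,0,0⟩ f=>⟨2,0,4⟩ g=>⟨4,0,4⟩
  e1=⟨0,1,0⟩ f=>⟨4,3,1⟩ g=>⟨2,4,3⟩
  e2=⟨0,0,1⟩ f=>⟨4,3,0⟩ g=>⟨0,1,4⟩
result: ⟨4 2 0; 0 4 1; 4 3 4⟩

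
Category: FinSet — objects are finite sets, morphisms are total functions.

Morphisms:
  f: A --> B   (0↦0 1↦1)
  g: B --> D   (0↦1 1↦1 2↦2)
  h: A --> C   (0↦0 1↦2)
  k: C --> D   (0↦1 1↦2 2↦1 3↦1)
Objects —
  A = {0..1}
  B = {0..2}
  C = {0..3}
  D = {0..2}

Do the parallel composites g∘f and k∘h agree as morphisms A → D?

1) trace f;g:
  0 f-->0 g-->1
  1 f-->1 g-->1
  result₁ = (0↦1 1↦1)
2) trace h;k:
  0 h-->0 k-->1
  1 h-->2 k-->1
  result₂ = (0↦1 1↦1)
Equal? YES — commutes

Answer: COMMUTES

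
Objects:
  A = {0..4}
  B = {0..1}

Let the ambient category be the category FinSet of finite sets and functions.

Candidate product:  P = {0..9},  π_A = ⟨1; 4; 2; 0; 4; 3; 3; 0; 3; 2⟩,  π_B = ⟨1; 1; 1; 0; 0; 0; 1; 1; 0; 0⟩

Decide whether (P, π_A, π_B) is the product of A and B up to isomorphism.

|A|·|B| = 5·2 = 10;  |P| = 10
Check the pairing map k ↦ (π_A(k), π_B(k)):
  0 ↦ (1,1)
  1 ↦ (4,1)
  2 ↦ (2,1)
  3 ↦ (0,0)
  4 ↦ (4,0)
  5 ↦ (3,0)
  6 ↦ (3,1)
  7 ↦ (0,1)
  8 ↦ (3,0)  ✗ repeats pair of k=5
  9 ↦ (2,0)
distinct pairs in image: 9 / 10 needed
  → (3,0) hit at k=5 and k=8

Answer: NOT A VALID PRODUCT — duplicate pair at indices 8,5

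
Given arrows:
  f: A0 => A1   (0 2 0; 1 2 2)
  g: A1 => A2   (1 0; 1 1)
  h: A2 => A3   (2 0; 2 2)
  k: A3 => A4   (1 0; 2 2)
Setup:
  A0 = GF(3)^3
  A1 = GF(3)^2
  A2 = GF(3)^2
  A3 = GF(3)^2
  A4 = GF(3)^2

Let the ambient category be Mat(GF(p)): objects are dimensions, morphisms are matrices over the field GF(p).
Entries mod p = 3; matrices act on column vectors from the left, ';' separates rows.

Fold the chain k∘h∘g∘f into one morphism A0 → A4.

  e0=⟨1,0,0⟩ f=>⟨0,1⟩ g=>⟨0,1⟩ h=>⟨0,2⟩ k=>⟨0,1⟩
  e1=⟨0,1,0⟩ f=>⟨2,2⟩ g=>⟨2,1⟩ h=>⟨1,0⟩ k=>⟨1,2⟩
  e2=⟨0,0,1⟩ f=>⟨0,2⟩ g=>⟨0,2⟩ h=>⟨0,1⟩ k=>⟨0,2⟩
⟦path⟧: (0 1 0; 1 2 2)

Answer: (0 1 0; 1 2 2)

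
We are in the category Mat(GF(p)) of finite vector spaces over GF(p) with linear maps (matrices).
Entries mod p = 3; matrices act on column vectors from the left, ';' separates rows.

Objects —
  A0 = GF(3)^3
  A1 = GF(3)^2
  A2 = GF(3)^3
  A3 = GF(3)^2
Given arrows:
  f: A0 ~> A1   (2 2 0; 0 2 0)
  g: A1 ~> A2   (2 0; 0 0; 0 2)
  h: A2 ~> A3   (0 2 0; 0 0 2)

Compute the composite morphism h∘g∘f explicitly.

  e0=(1,0,0) f~>(2,0) g~>(1,0,0) h~>(0,0)
  e1=(0,1,0) f~>(2,2) g~>(1,0,1) h~>(0,2)
  e2=(0,0,1) f~>(0,0) g~>(0,0,0) h~>(0,0)
result: (0 0 0; 0 2 0)

Answer: (0 0 0; 0 2 0)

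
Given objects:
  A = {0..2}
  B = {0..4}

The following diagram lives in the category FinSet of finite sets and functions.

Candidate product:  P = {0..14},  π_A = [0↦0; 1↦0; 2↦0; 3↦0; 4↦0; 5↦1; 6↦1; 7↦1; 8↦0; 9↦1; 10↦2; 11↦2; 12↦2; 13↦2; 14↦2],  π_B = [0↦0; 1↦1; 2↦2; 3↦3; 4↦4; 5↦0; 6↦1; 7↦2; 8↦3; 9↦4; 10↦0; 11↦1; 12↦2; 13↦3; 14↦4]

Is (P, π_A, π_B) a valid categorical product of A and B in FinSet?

Answer: NOT A VALID PRODUCT — duplicate pair at indices 3,8

Work:
|A|·|B| = 3·5 = 15;  |P| = 15
Check the pairing map k ↦ (π_A(k), π_B(k)):
  0 ↦ (0,0)
  1 ↦ (0,1)
  2 ↦ (0,2)
  3 ↦ (0,3)
  4 ↦ (0,4)
  5 ↦ (1,0)
  6 ↦ (1,1)
  7 ↦ (1,2)
  8 ↦ (0,3)  ✗ repeats pair of k=3
  9 ↦ (1,4)
  10 ↦ (2,0)
  11 ↦ (2,1)
  12 ↦ (2,2)
  13 ↦ (2,3)
  14 ↦ (2,4)
distinct pairs in image: 14 / 15 needed
  → (0,3) hit at k=3 and k=8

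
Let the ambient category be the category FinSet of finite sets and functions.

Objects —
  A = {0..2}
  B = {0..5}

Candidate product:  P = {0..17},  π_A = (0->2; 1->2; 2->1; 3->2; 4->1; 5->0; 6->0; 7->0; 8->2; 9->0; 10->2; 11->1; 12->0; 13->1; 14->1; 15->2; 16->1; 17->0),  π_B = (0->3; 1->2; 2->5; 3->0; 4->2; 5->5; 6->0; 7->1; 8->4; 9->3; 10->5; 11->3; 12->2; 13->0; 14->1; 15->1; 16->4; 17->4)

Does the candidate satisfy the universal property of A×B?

Answer: VALID PRODUCT

Derivation:
|A|·|B| = 3·6 = 18;  |P| = 18
Check the pairing map k ↦ (π_A(k), π_B(k)):
  0 -> (2,3)
  1 -> (2,2)
  2 -> (1,5)
  3 -> (2,0)
  4 -> (1,2)
  5 -> (0,5)
  6 -> (0,0)
  7 -> (0,1)
  8 -> (2,4)
  9 -> (0,3)
  10 -> (2,5)
  11 -> (1,3)
  12 -> (0,2)
  13 -> (1,0)
  14 -> (1,1)
  15 -> (2,1)
  16 -> (1,4)
  17 -> (0,4)
distinct pairs in image: 18 / 18 needed
  → bijection onto A×B; projections well-typed.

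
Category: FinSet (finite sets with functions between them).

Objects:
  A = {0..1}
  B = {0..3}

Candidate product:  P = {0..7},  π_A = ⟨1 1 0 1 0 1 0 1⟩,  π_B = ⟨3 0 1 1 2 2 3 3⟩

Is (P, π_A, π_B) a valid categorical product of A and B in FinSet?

Answer: NOT A VALID PRODUCT — duplicate pair at indices 7,0

Work:
|A|·|B| = 2·4 = 8;  |P| = 8
Check the pairing map k ↦ (π_A(k), π_B(k)):
  0 ↦ (1,3)
  1 ↦ (1,0)
  2 ↦ (0,1)
  3 ↦ (1,1)
  4 ↦ (0,2)
  5 ↦ (1,2)
  6 ↦ (0,3)
  7 ↦ (1,3)  ✗ repeats pair of k=0
distinct pairs in image: 7 / 8 needed
  → (1,3) hit at k=0 and k=7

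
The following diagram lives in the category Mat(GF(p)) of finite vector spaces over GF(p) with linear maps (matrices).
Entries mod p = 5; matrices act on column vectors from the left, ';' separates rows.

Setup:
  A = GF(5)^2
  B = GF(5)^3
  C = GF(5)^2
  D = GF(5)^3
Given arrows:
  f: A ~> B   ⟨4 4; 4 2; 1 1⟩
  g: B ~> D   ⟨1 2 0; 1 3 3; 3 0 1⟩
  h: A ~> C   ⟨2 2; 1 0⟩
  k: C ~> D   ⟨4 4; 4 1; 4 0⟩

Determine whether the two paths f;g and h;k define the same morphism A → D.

Answer: COMMUTES

Derivation:
Path 1 = f;g:
  e0=⟨1,0⟩ f~>⟨4,4,1⟩ g~>⟨2,4,3⟩
  e1=⟨0,1⟩ f~>⟨4,2,1⟩ g~>⟨3,3,3⟩
  composite₁ = ⟨2 3; 4 3; 3 3⟩
Path 2 = h;k:
  e0=⟨1,0⟩ h~>⟨2,1⟩ k~>⟨2,4,3⟩
  e1=⟨0,1⟩ h~>⟨2,0⟩ k~>⟨3,3,3⟩
  composite₂ = ⟨2 3; 4 3; 3 3⟩
Equal? YES — commutes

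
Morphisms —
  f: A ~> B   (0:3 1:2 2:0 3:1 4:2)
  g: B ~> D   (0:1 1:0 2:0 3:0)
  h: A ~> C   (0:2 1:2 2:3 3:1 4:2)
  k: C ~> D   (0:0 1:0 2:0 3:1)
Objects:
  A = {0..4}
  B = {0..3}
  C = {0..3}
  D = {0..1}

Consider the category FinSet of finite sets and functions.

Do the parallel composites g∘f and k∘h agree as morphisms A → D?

Path 1 = f;g:
  0 f~>3 g~>0
  1 f~>2 g~>0
  2 f~>0 g~>1
  3 f~>1 g~>0
  4 f~>2 g~>0
  ⟦path⟧₁ = (0:0 1:0 2:1 3:0 4:0)
Path 2 = h;k:
  0 h~>2 k~>0
  1 h~>2 k~>0
  2 h~>3 k~>1
  3 h~>1 k~>0
  4 h~>2 k~>0
  ⟦path⟧₂ = (0:0 1:0 2:1 3:0 4:0)
Equal? same morphism ✓

Answer: COMMUTES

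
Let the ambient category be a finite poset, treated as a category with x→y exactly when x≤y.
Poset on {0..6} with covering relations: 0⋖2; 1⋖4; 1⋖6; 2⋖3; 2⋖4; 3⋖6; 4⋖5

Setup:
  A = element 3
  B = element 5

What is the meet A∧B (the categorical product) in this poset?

Lower bounds of A=3 and B=5: {0,2}
  0 ⊑ 2
  2 ⊑ 2
glb = 2

Answer: A∧B = 2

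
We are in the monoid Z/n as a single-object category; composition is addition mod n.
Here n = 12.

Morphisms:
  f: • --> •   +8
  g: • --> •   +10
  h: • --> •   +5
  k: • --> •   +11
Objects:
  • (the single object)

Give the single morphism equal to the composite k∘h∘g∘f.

  0 +8≡8 +10≡6 +5≡11 +11≡10  (mod 12)
result: +10

Answer: +10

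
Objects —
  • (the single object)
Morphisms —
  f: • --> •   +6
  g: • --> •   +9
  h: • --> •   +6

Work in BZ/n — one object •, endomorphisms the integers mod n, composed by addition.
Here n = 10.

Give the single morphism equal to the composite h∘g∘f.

Answer: +1

Work:
  0 +6≡6 +9≡5 +6≡1  (mod 10)
⟦path⟧: +1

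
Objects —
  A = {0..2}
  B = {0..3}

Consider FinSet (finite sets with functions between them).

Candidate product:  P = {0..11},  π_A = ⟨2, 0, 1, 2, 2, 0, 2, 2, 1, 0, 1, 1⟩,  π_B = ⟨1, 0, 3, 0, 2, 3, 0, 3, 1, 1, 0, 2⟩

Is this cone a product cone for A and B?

|A|·|B| = 3·4 = 12;  |P| = 12
Check the pairing map k ↦ (π_A(k), π_B(k)):
  0 ↦ (2,1)
  1 ↦ (0,0)
  2 ↦ (1,3)
  3 ↦ (2,0)
  4 ↦ (2,2)
  5 ↦ (0,3)
  6 ↦ (2,0)  ✗ repeats pair of k=3
  7 ↦ (2,3)
  8 ↦ (1,1)
  9 ↦ (0,1)
  10 ↦ (1,0)
  11 ↦ (1,2)
distinct pairs in image: 11 / 12 needed
  → (2,0) hit at k=3 and k=6

Answer: NOT A VALID PRODUCT — duplicate pair at indices 3,6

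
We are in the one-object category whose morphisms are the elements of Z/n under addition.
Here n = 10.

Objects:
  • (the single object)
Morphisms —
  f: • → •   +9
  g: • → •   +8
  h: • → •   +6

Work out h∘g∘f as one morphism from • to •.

Answer: +3

Trace:
  0 +9≡9 +8≡7 +6≡3  (mod 10)
composite: +3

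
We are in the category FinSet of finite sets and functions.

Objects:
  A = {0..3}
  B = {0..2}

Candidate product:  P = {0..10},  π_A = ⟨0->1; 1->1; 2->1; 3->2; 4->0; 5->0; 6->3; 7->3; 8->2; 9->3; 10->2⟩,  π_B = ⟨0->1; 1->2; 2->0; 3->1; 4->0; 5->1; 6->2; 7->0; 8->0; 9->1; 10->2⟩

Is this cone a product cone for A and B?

|A|·|B| = 4·3 = 12;  |P| = 11
  → cardinalities differ; no bijection possible.

Answer: NOT A VALID PRODUCT — |P|=11 ≠ |A|·|B|=12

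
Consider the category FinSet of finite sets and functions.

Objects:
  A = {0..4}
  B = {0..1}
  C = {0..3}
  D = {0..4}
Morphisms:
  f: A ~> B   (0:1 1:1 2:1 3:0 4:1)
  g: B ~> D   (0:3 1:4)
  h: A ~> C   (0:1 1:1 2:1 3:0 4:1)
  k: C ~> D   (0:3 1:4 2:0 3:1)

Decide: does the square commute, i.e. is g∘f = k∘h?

Answer: COMMUTES

Derivation:
Along f;g (path 1):
  0 f~>1 g~>4
  1 f~>1 g~>4
  2 f~>1 g~>4
  3 f~>0 g~>3
  4 f~>1 g~>4
  ⟦path⟧₁ = (0:4 1:4 2:4 3:3 4:4)
Along h;k (path 2):
  0 h~>1 k~>4
  1 h~>1 k~>4
  2 h~>1 k~>4
  3 h~>0 k~>3
  4 h~>1 k~>4
  ⟦path⟧₂ = (0:4 1:4 2:4 3:3 4:4)
Equal? same morphism ✓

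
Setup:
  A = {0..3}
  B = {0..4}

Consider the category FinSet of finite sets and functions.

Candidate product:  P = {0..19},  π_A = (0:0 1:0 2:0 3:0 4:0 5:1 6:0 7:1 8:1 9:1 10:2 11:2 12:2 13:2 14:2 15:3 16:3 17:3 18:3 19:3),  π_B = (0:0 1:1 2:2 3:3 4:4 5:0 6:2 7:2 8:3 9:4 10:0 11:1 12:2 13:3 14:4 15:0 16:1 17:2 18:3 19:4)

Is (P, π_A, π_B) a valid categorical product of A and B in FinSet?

Answer: NOT A VALID PRODUCT — duplicate pair at indices 2,6

Trace:
|A|·|B| = 4·5 = 20;  |P| = 20
Check the pairing map k ↦ (π_A(k), π_B(k)):
  0 : (0,0)
  1 : (0,1)
  2 : (0,2)
  3 : (0,3)
  4 : (0,4)
  5 : (1,0)
  6 : (0,2)  ✗ repeats pair of k=2
  7 : (1,2)
  8 : (1,3)
  9 : (1,4)
  10 : (2,0)
  11 : (2,1)
  12 : (2,2)
  13 : (2,3)
  14 : (2,4)
  15 : (3,0)
  16 : (3,1)
  17 : (3,2)
  18 : (3,3)
  19 : (3,4)
distinct pairs in image: 19 / 20 needed
  → (0,2) hit at k=2 and k=6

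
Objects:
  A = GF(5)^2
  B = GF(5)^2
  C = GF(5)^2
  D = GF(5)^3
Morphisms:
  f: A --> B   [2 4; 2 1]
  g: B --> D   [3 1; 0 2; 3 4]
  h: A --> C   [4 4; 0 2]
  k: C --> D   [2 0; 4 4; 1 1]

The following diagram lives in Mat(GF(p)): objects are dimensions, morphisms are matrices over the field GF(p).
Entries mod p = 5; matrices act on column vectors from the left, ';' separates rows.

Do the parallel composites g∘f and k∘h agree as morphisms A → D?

1) trace f;g:
  e0=(1,0) f-->(2,2) g-->(3,4,4)
  e1=(0,1) f-->(4,1) g-->(3,2,1)
  ⟦path⟧₁ = [3 3; 4 2; 4 1]
2) trace h;k:
  e0=(1,0) h-->(4,0) k-->(3,1,4)
  e1=(0,1) h-->(4,2) k-->(3,4,1)
  ⟦path⟧₂ = [3 3; 1 4; 4 1]
Equal? differ; not commutative

Answer: DOES NOT COMMUTE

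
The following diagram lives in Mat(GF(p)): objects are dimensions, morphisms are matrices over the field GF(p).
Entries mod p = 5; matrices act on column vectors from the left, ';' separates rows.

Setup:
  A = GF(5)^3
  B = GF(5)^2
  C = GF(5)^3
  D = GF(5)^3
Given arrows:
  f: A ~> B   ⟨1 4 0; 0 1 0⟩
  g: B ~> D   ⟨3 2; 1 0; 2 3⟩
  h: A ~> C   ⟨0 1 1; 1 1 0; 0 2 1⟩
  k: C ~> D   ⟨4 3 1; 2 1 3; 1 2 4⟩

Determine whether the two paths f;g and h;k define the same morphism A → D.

Along f;g (path 1):
  e0=[1,0,0] f~>[1,0] g~>[3,1,2]
  e1=[0,1,0] f~>[4,1] g~>[4,4,1]
  e2=[0,0,1] f~>[0,0] g~>[0,0,0]
  composite₁ = ⟨3 4 0; 1 4 0; 2 1 0⟩
Along h;k (path 2):
  e0=[1,0,0] h~>[0,1,0] k~>[3,1,2]
  e1=[0,1,0] h~>[1,1,2] k~>[4,4,1]
  e2=[0,0,1] h~>[1,0,1] k~>[0,0,0]
  composite₂ = ⟨3 4 0; 1 4 0; 2 1 0⟩
Equal? same morphism ✓

Answer: COMMUTES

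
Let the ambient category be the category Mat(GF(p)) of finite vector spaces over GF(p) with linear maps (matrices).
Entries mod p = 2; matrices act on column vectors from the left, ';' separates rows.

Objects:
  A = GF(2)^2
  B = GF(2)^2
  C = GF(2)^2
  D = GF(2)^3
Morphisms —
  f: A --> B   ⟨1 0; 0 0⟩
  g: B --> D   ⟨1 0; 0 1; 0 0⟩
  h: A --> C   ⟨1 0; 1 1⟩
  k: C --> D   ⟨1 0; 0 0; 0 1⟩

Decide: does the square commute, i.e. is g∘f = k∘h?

1) trace f;g:
  e0=⟨1,0⟩ f-->⟨1,0⟩ g-->⟨1,0,0⟩
  e1=⟨0,1⟩ f-->⟨0,0⟩ g-->⟨0,0,0⟩
  ⟦path⟧₁ = ⟨1 0; 0 0; 0 0⟩
2) trace h;k:
  e0=⟨1,0⟩ h-->⟨1,1⟩ k-->⟨1,0,1⟩
  e1=⟨0,1⟩ h-->⟨0,1⟩ k-->⟨0,0,1⟩
  ⟦path⟧₂ = ⟨1 0; 0 0; 1 1⟩
Equal? differ; not commutative

Answer: DOES NOT COMMUTE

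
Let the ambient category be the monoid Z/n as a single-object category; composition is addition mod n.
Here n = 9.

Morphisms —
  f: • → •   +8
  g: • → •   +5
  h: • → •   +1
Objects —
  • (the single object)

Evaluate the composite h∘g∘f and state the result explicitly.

  0 +8≡8 +5≡4 +1≡5  (mod 9)
⟦path⟧: +5

Answer: +5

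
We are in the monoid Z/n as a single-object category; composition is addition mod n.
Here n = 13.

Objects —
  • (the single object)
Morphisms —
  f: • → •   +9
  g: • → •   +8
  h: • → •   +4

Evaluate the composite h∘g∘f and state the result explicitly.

  0 +9≡9 +8≡4 +4≡8  (mod 13)
result: +8

Answer: +8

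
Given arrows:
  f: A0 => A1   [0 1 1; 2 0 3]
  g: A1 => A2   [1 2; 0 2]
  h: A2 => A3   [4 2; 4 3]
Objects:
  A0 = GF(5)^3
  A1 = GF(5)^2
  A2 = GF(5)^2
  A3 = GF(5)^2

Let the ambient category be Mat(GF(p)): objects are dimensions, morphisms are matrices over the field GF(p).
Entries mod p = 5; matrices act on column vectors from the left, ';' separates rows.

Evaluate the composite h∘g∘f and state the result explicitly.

  e0=⟨1,0,0⟩ f=>⟨0,2⟩ g=>⟨4,4⟩ h=>⟨4,3⟩
  e1=⟨0,1,0⟩ f=>⟨1,0⟩ g=>⟨1,0⟩ h=>⟨4,4⟩
  e2=⟨0,0,1⟩ f=>⟨1,3⟩ g=>⟨2,1⟩ h=>⟨0,1⟩
composite: [4 4 0; 3 4 1]

Answer: [4 4 0; 3 4 1]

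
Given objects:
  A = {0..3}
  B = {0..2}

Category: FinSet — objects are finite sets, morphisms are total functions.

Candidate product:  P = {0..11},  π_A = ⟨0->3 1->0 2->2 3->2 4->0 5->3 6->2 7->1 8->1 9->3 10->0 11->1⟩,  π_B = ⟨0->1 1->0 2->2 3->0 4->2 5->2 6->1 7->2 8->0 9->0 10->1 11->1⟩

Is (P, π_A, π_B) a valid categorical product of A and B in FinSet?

|A|·|B| = 4·3 = 12;  |P| = 12
Check the pairing map k ↦ (π_A(k), π_B(k)):
  0 -> (3,1)
  1 -> (0,0)
  2 -> (2,2)
  3 -> (2,0)
  4 -> (0,2)
  5 -> (3,2)
  6 -> (2,1)
  7 -> (1,2)
  8 -> (1,0)
  9 -> (3,0)
  10 -> (0,1)
  11 -> (1,1)
distinct pairs in image: 12 / 12 needed
  → bijection onto A×B; projections well-typed.

Answer: VALID PRODUCT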